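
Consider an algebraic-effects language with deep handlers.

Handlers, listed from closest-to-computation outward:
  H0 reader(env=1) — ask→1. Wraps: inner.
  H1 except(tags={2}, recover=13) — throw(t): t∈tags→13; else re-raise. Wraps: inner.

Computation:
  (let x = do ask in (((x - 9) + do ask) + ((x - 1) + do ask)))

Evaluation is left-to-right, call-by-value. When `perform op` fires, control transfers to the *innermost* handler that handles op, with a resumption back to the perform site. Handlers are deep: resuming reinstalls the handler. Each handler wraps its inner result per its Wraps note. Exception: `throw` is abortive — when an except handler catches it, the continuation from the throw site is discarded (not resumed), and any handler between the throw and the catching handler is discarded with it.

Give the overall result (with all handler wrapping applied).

Step-by-step:
ask @ H0 ⇒ 1
ask @ H0 ⇒ 1
ask @ H0 ⇒ 1
H0 returns -6
H1 returns -6
= -6

Answer: -6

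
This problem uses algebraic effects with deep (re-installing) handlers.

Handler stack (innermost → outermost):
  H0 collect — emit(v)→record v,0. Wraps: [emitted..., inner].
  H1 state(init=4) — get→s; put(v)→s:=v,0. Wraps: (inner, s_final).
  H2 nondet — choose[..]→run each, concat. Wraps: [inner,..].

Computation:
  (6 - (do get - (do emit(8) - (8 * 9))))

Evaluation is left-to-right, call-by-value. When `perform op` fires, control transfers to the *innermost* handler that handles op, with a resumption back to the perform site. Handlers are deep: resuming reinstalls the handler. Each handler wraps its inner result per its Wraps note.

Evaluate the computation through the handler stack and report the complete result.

Answer: [([8, -70], 4)]

Evaluation trace:
get @ H1 ⇒ 4
emit(8) @ H0 ⇒ out+=8
H0 returns [8, -70]
H1 returns ([8, -70], 4)
H2 returns [([8, -70], 4)]
= [([8, -70], 4)]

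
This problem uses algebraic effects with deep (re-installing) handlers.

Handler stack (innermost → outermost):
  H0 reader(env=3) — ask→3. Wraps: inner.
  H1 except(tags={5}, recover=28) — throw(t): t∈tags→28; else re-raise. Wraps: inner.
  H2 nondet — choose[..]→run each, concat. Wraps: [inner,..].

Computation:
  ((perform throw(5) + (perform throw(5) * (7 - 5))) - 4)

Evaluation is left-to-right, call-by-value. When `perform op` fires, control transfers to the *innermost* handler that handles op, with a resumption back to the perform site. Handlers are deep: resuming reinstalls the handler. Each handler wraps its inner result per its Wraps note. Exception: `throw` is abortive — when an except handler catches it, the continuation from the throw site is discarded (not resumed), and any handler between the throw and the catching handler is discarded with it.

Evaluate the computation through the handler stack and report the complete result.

Step-by-step:
throw(5) @ H1 caught ⇒ 28
H2 returns [28]
= [28]

Answer: [28]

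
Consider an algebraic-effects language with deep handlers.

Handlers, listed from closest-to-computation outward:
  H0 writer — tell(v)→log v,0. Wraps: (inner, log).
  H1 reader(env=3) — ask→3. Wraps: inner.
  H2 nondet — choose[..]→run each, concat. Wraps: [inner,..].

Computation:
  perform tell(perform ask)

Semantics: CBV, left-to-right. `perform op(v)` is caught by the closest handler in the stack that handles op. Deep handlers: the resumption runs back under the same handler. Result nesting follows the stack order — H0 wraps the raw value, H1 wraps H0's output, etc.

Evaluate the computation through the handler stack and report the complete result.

Working:
ask @ H1 ⇒ 3
tell(3) @ H0 ⇒ log+=3
H0 returns (0, (3))
H1 returns (0, (3))
H2 returns [(0, (3))]
= [(0, (3))]

Answer: [(0, (3))]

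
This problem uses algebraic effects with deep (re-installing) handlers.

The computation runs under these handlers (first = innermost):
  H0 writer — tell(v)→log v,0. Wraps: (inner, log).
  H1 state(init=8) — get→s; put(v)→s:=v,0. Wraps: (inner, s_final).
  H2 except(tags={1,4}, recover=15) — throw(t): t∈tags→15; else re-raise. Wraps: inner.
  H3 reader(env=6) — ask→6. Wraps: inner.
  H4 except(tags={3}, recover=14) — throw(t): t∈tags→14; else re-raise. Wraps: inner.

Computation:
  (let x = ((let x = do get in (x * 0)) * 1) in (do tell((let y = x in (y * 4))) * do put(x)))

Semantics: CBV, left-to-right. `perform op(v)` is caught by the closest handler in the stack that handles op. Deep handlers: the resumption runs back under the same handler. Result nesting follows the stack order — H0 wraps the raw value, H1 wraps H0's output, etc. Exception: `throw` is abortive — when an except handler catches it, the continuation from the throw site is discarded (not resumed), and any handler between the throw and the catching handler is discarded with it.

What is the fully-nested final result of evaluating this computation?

Evaluation trace:
get @ H1 ⇒ 8
tell(0) @ H0 ⇒ log+=0
put(0) @ H1 ⇒ s:=0
H0 returns (0, (0))
H1 returns ((0, (0)), 0)
H2 returns ((0, (0)), 0)
H3 returns ((0, (0)), 0)
H4 returns ((0, (0)), 0)
= ((0, (0)), 0)

Answer: ((0, (0)), 0)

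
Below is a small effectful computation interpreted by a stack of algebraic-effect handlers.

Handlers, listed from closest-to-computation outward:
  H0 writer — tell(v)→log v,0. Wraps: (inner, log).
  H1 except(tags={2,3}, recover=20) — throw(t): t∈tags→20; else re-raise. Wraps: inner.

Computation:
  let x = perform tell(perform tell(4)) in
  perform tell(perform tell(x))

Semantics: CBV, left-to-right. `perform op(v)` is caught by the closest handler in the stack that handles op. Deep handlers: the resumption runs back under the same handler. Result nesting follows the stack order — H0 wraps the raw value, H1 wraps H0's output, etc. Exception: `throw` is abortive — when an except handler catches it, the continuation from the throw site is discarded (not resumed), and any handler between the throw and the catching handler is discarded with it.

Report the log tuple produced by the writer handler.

Working:
tell(4) @ H0 ⇒ log+=4
tell(0) @ H0 ⇒ log+=0
tell(0) @ H0 ⇒ log+=0
tell(0) @ H0 ⇒ log+=0
H0 returns (0, (4, 0, 0, 0))
H1 returns (0, (4, 0, 0, 0))
= (0, (4, 0, 0, 0))

Answer: (4, 0, 0, 0)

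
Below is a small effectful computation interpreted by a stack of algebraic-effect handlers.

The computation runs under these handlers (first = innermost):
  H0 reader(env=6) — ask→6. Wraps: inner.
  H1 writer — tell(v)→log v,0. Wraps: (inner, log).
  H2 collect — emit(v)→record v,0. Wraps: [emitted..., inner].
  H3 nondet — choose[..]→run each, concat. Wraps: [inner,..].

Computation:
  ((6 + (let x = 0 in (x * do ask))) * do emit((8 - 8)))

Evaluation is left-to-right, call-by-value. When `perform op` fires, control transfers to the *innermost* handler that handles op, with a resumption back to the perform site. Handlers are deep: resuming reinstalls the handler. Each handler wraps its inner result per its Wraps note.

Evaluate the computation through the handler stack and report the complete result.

Evaluation trace:
ask @ H0 ⇒ 6
emit(0) @ H2 ⇒ out+=0
H0 returns 0
H1 returns (0, ())
H2 returns [0, (0, ())]
H3 returns [[0, (0, ())]]
= [[0, (0, ())]]

Answer: [[0, (0, ())]]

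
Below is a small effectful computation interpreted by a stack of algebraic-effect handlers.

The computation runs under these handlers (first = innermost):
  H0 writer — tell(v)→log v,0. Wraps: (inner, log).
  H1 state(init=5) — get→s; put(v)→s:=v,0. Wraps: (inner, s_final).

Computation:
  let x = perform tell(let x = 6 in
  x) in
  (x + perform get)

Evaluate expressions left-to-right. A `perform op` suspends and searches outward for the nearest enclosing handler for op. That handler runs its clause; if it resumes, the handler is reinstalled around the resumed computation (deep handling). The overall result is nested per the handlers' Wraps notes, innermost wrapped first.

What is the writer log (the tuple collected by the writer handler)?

Step-by-step:
tell(6) @ H0 ⇒ log+=6
get @ H1 ⇒ 5
H0 returns (5, (6))
H1 returns ((5, (6)), 5)
= ((5, (6)), 5)

Answer: (6)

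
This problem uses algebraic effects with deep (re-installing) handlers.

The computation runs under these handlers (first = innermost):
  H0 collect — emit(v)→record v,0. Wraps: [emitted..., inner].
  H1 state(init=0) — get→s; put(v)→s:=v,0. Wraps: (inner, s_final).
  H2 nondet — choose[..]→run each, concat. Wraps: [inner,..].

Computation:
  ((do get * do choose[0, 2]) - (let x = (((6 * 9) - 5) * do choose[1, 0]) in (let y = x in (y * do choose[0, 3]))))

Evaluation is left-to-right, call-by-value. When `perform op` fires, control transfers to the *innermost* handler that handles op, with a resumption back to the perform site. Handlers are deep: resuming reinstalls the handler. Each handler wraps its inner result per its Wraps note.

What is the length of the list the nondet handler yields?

Answer: 8

Working:
get @ H1 ⇒ 0
choose[0, 2] @ H2
  branch[0] choose=0:
    choose[1, 0] @ H2
      branch[0] choose=1:
        choose[0, 3] @ H2
          branch[0] choose=0:
            H0 returns [0]
            H1 returns ([0], 0)
            H2 returns [([0], 0)]
          branch[1] choose=3:
            H0 returns [-147]
            H1 returns ([-147], 0)
            H2 returns [([-147], 0)]
      branch[1] choose=0:
        choose[0, 3] @ H2
          branch[0] choose=0:
            H0 returns [0]
            H1 returns ([0], 0)
            H2 returns [([0], 0)]
          branch[1] choose=3:
            H0 returns [0]
            H1 returns ([0], 0)
            H2 returns [([0], 0)]
  branch[1] choose=2:
    choose[1, 0] @ H2
      branch[0] choose=1:
        choose[0, 3] @ H2
          branch[0] choose=0:
            H0 returns [0]
            H1 returns ([0], 0)
            H2 returns [([0], 0)]
          branch[1] choose=3:
            H0 returns [-147]
            H1 returns ([-147], 0)
            H2 returns [([-147], 0)]
      branch[1] choose=0:
        choose[0, 3] @ H2
          branch[0] choose=0:
            H0 returns [0]
            H1 returns ([0], 0)
            H2 returns [([0], 0)]
          branch[1] choose=3:
            H0 returns [0]
            H1 returns ([0], 0)
            H2 returns [([0], 0)]
= [([0], 0), ([-147], 0), ([0], 0), ([0], 0), ([0], 0), ([-147], 0), ([0], 0), ([0], 0)]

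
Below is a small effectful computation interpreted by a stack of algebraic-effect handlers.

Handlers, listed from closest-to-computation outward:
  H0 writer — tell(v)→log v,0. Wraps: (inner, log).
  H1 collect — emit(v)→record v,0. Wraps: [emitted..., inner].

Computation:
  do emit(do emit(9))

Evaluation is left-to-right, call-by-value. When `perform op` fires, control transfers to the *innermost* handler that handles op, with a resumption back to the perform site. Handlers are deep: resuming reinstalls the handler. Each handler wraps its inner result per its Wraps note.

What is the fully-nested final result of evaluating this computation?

Step-by-step:
emit(9) @ H1 ⇒ out+=9
emit(0) @ H1 ⇒ out+=0
H0 returns (0, ())
H1 returns [9, 0, (0, ())]
= [9, 0, (0, ())]

Answer: [9, 0, (0, ())]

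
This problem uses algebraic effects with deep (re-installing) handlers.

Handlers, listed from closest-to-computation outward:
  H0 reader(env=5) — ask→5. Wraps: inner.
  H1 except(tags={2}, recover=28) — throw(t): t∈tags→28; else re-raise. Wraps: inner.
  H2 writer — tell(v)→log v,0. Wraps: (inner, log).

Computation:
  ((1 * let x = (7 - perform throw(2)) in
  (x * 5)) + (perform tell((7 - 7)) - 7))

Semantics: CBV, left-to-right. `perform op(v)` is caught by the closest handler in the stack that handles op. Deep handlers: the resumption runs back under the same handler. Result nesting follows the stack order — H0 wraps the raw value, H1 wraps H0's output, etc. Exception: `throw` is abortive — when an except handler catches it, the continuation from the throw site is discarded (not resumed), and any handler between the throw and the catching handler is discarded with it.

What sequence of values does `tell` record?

Working:
throw(2) @ H1 caught ⇒ 28
H2 returns (28, ())
= (28, ())

Answer: ()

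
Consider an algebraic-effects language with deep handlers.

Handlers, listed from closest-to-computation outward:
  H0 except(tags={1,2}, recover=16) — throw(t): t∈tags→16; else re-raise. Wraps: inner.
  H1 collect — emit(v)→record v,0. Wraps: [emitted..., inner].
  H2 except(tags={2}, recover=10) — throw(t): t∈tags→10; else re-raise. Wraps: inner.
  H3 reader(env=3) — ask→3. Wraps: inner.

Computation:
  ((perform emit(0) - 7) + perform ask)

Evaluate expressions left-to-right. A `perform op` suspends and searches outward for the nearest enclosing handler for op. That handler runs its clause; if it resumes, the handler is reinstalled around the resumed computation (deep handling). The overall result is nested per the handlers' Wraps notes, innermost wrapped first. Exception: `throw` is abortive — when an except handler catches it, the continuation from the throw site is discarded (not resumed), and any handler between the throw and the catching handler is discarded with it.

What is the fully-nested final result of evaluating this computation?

Answer: [0, -4]

Working:
emit(0) @ H1 ⇒ out+=0
ask @ H3 ⇒ 3
H0 returns -4
H1 returns [0, -4]
H2 returns [0, -4]
H3 returns [0, -4]
= [0, -4]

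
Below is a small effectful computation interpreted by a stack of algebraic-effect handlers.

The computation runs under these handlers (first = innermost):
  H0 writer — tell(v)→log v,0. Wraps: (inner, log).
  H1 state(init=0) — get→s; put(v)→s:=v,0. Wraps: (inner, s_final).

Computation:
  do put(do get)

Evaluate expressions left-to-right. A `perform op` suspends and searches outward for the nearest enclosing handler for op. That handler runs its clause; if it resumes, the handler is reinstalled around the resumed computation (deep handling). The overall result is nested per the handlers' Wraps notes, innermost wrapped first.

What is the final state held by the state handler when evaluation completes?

Evaluation trace:
get @ H1 ⇒ 0
put(0) @ H1 ⇒ s:=0
H0 returns (0, ())
H1 returns ((0, ()), 0)
= ((0, ()), 0)

Answer: 0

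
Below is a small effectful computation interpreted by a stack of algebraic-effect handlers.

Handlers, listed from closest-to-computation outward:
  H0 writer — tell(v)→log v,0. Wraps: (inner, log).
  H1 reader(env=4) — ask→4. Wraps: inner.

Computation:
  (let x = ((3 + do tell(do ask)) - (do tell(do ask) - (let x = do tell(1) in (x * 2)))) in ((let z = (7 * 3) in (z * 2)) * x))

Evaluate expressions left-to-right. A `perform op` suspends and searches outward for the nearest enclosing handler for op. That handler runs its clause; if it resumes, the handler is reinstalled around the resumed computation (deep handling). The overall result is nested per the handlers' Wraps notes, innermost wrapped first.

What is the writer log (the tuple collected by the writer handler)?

Answer: (4, 4, 1)

Working:
ask @ H1 ⇒ 4
tell(4) @ H0 ⇒ log+=4
ask @ H1 ⇒ 4
tell(4) @ H0 ⇒ log+=4
tell(1) @ H0 ⇒ log+=1
H0 returns (126, (4, 4, 1))
H1 returns (126, (4, 4, 1))
= (126, (4, 4, 1))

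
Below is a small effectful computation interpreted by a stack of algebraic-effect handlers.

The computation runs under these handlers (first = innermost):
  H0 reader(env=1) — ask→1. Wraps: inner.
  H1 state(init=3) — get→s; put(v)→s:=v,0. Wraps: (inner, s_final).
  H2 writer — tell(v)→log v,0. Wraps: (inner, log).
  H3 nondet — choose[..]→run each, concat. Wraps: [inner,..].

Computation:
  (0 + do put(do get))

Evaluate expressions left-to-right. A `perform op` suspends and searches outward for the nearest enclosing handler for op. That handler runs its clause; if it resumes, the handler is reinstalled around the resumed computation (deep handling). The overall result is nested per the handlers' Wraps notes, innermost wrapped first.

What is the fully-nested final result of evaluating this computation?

Answer: [((0, 3), ())]

Evaluation trace:
get @ H1 ⇒ 3
put(3) @ H1 ⇒ s:=3
H0 returns 0
H1 returns (0, 3)
H2 returns ((0, 3), ())
H3 returns [((0, 3), ())]
= [((0, 3), ())]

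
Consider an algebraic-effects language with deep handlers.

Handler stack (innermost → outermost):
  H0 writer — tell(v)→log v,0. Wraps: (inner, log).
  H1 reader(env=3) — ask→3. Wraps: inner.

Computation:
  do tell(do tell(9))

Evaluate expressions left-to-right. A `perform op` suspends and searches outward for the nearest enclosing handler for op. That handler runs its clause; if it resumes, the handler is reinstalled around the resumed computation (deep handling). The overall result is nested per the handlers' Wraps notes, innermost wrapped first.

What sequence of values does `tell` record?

Answer: (9, 0)

Step-by-step:
tell(9) @ H0 ⇒ log+=9
tell(0) @ H0 ⇒ log+=0
H0 returns (0, (9, 0))
H1 returns (0, (9, 0))
= (0, (9, 0))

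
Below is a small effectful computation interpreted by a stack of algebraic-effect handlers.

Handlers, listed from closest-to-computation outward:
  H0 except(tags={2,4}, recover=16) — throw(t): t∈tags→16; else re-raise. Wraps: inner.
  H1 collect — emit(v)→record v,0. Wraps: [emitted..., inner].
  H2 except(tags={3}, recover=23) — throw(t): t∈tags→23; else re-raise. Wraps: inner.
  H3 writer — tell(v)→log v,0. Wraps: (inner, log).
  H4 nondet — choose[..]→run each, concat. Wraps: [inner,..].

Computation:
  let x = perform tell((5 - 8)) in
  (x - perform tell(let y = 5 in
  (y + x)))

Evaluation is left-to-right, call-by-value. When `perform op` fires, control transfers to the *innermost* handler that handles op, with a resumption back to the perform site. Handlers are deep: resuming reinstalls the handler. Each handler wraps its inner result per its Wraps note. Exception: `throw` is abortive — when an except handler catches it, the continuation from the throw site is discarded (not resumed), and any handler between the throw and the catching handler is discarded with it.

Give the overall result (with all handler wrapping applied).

Answer: [([0], (-3, 5))]

Evaluation trace:
tell(-3) @ H3 ⇒ log+=-3
tell(5) @ H3 ⇒ log+=5
H0 returns 0
H1 returns [0]
H2 returns [0]
H3 returns ([0], (-3, 5))
H4 returns [([0], (-3, 5))]
= [([0], (-3, 5))]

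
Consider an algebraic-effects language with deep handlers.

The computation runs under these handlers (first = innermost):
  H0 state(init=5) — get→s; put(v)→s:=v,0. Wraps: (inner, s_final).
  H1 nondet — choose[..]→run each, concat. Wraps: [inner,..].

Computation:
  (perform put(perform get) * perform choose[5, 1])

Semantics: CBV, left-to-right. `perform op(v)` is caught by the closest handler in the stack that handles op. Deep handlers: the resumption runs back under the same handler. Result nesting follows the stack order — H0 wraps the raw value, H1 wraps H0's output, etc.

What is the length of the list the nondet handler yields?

Answer: 2

Working:
get @ H0 ⇒ 5
put(5) @ H0 ⇒ s:=5
choose[5, 1] @ H1
  branch[0] choose=5:
    H0 returns (0, 5)
    H1 returns [(0, 5)]
  branch[1] choose=1:
    H0 returns (0, 5)
    H1 returns [(0, 5)]
= [(0, 5), (0, 5)]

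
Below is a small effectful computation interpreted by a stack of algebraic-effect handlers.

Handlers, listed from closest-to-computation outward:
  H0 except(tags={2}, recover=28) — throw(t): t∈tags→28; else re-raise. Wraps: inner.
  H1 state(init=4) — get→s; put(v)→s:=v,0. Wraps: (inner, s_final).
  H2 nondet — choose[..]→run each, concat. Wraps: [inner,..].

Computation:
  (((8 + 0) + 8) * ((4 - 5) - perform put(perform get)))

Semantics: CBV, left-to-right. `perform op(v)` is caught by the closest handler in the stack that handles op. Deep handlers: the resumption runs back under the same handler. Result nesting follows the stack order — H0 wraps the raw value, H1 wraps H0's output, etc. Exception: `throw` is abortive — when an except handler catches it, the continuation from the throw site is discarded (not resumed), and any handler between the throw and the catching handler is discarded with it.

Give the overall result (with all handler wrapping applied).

Answer: [(-16, 4)]

Step-by-step:
get @ H1 ⇒ 4
put(4) @ H1 ⇒ s:=4
H0 returns -16
H1 returns (-16, 4)
H2 returns [(-16, 4)]
= [(-16, 4)]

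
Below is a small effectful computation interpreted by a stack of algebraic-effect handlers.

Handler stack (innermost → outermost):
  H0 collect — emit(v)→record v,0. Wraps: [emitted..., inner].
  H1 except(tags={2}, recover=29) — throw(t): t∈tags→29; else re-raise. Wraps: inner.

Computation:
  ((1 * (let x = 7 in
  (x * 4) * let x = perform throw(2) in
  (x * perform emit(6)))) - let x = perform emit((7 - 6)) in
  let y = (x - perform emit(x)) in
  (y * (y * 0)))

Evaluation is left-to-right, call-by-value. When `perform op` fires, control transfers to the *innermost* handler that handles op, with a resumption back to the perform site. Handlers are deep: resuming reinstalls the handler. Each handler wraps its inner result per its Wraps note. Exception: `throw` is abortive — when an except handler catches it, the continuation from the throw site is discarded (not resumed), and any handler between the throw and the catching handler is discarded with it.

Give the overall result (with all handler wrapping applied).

Step-by-step:
throw(2) @ H1 caught ⇒ 29
= 29

Answer: 29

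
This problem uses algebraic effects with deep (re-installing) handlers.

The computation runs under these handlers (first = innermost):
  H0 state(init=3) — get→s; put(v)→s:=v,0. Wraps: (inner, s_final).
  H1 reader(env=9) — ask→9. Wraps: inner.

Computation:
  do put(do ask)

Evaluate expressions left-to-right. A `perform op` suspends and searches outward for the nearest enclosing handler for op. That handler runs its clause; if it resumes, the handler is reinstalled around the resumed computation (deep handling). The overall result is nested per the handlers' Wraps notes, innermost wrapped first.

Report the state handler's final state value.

Answer: 9

Working:
ask @ H1 ⇒ 9
put(9) @ H0 ⇒ s:=9
H0 returns (0, 9)
H1 returns (0, 9)
= (0, 9)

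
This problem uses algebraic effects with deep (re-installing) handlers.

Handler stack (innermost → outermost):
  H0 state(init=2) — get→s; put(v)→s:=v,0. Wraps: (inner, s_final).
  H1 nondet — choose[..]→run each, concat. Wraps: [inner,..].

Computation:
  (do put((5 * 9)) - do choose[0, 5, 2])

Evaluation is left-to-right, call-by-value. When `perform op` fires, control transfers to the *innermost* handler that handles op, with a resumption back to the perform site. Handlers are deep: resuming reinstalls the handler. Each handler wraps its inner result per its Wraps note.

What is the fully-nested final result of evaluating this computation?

Answer: [(0, 45), (-5, 45), (-2, 45)]

Step-by-step:
put(45) @ H0 ⇒ s:=45
choose[0, 5, 2] @ H1
  branch[0] choose=0:
    H0 returns (0, 45)
    H1 returns [(0, 45)]
  branch[1] choose=5:
    H0 returns (-5, 45)
    H1 returns [(-5, 45)]
  branch[2] choose=2:
    H0 returns (-2, 45)
    H1 returns [(-2, 45)]
= [(0, 45), (-5, 45), (-2, 45)]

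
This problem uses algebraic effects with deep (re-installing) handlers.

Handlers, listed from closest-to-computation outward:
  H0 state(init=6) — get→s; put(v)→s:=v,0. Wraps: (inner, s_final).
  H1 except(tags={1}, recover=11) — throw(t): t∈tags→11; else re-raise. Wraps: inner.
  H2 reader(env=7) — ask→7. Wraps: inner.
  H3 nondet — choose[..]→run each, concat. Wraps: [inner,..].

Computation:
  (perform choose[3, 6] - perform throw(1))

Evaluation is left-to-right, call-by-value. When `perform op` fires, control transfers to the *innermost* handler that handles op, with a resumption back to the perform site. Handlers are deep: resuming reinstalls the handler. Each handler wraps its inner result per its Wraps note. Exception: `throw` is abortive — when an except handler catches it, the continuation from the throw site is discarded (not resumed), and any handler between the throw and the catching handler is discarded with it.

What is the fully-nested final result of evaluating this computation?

Working:
choose[3, 6] @ H3
  branch[0] choose=3:
    throw(1) @ H1 caught ⇒ 11
    H2 returns 11
    H3 returns [11]
  branch[1] choose=6:
    throw(1) @ H1 caught ⇒ 11
    H2 returns 11
    H3 returns [11]
= [11, 11]

Answer: [11, 11]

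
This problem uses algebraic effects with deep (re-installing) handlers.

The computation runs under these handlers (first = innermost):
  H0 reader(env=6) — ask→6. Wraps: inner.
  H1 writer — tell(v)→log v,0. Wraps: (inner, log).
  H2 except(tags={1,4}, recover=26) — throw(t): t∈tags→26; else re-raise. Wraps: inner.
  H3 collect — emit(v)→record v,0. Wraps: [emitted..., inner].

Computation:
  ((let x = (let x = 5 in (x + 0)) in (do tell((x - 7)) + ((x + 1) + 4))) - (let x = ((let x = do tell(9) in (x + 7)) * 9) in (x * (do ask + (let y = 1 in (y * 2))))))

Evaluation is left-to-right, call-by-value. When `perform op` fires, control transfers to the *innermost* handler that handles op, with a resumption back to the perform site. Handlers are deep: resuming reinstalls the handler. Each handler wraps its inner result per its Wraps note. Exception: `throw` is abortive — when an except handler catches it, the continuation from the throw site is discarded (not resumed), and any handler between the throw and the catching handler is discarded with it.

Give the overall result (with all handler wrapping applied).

Evaluation trace:
tell(-2) @ H1 ⇒ log+=-2
tell(9) @ H1 ⇒ log+=9
ask @ H0 ⇒ 6
H0 returns -494
H1 returns (-494, (-2, 9))
H2 returns (-494, (-2, 9))
H3 returns [(-494, (-2, 9))]
= [(-494, (-2, 9))]

Answer: [(-494, (-2, 9))]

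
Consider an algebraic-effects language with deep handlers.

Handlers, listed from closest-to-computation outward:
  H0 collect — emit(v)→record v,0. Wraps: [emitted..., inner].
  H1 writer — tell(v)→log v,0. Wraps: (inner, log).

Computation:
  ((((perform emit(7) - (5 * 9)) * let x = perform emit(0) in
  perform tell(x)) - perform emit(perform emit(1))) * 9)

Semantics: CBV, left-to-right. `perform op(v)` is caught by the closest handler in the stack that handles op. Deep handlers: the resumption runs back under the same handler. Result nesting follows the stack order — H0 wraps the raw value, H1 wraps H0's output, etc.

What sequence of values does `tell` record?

Answer: (0)

Evaluation trace:
emit(7) @ H0 ⇒ out+=7
emit(0) @ H0 ⇒ out+=0
tell(0) @ H1 ⇒ log+=0
emit(1) @ H0 ⇒ out+=1
emit(0) @ H0 ⇒ out+=0
H0 returns [7, 0, 1, 0, 0]
H1 returns ([7, 0, 1, 0, 0], (0))
= ([7, 0, 1, 0, 0], (0))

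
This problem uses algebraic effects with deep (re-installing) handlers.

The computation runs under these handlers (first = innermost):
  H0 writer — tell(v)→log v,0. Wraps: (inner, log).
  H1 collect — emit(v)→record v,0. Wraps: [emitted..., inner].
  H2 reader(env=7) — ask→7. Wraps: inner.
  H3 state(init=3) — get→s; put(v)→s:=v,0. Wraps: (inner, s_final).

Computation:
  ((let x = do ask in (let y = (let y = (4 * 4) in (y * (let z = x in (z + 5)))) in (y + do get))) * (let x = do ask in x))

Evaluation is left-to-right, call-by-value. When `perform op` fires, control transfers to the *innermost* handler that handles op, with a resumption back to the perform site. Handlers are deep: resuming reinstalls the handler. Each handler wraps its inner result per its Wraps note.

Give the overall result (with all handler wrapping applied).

Working:
ask @ H2 ⇒ 7
get @ H3 ⇒ 3
ask @ H2 ⇒ 7
H0 returns (1365, ())
H1 returns [(1365, ())]
H2 returns [(1365, ())]
H3 returns ([(1365, ())], 3)
= ([(1365, ())], 3)

Answer: ([(1365, ())], 3)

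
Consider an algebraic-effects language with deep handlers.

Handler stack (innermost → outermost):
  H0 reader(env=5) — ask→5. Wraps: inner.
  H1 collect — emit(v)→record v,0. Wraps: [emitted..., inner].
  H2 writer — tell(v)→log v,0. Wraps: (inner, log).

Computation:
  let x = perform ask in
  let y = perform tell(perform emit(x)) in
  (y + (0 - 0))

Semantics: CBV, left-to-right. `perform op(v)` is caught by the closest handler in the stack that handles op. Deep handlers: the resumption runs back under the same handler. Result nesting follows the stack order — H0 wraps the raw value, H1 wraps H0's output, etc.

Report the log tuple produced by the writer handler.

Answer: (0)

Step-by-step:
ask @ H0 ⇒ 5
emit(5) @ H1 ⇒ out+=5
tell(0) @ H2 ⇒ log+=0
H0 returns 0
H1 returns [5, 0]
H2 returns ([5, 0], (0))
= ([5, 0], (0))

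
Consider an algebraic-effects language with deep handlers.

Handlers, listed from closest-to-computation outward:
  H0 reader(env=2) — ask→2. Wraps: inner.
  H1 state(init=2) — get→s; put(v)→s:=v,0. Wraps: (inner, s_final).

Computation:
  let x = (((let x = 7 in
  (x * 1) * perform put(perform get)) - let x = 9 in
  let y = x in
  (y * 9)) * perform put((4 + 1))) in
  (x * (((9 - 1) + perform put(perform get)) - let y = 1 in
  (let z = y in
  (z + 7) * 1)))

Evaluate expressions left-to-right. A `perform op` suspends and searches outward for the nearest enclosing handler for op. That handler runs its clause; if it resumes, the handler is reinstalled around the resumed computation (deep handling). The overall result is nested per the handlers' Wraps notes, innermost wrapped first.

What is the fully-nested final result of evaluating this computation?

Answer: (0, 5)

Evaluation trace:
get @ H1 ⇒ 2
put(2) @ H1 ⇒ s:=2
put(5) @ H1 ⇒ s:=5
get @ H1 ⇒ 5
put(5) @ H1 ⇒ s:=5
H0 returns 0
H1 returns (0, 5)
= (0, 5)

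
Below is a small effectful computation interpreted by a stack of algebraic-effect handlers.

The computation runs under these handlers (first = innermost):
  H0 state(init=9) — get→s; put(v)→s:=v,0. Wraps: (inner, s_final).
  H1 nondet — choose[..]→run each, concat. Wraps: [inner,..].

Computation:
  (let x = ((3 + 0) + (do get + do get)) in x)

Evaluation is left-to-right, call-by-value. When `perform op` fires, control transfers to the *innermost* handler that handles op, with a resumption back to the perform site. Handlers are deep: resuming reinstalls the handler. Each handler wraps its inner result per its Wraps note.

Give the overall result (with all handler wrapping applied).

Answer: [(21, 9)]

Evaluation trace:
get @ H0 ⇒ 9
get @ H0 ⇒ 9
H0 returns (21, 9)
H1 returns [(21, 9)]
= [(21, 9)]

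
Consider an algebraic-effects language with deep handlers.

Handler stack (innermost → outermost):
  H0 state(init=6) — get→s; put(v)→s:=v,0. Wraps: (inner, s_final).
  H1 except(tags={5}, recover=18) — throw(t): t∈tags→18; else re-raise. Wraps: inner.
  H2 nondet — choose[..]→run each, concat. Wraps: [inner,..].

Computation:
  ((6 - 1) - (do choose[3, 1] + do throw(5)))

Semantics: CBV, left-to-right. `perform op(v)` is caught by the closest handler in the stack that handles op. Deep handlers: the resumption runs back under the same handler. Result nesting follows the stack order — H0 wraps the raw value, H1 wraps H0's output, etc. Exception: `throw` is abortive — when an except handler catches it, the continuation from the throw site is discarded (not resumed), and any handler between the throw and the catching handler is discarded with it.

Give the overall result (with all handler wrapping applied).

Step-by-step:
choose[3, 1] @ H2
  branch[0] choose=3:
    throw(5) @ H1 caught ⇒ 18
    H2 returns [18]
  branch[1] choose=1:
    throw(5) @ H1 caught ⇒ 18
    H2 returns [18]
= [18, 18]

Answer: [18, 18]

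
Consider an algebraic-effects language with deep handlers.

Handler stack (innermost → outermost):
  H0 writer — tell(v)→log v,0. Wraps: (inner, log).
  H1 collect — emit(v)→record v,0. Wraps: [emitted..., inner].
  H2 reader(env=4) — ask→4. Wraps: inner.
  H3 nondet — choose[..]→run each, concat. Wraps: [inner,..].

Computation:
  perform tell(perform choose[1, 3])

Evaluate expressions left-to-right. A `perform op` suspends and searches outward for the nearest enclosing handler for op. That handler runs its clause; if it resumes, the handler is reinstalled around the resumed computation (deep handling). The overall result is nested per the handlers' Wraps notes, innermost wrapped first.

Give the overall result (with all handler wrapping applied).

Evaluation trace:
choose[1, 3] @ H3
  branch[0] choose=1:
    tell(1) @ H0 ⇒ log+=1
    H0 returns (0, (1))
    H1 returns [(0, (1))]
    H2 returns [(0, (1))]
    H3 returns [[(0, (1))]]
  branch[1] choose=3:
    tell(3) @ H0 ⇒ log+=3
    H0 returns (0, (3))
    H1 returns [(0, (3))]
    H2 returns [(0, (3))]
    H3 returns [[(0, (3))]]
= [[(0, (1))], [(0, (3))]]

Answer: [[(0, (1))], [(0, (3))]]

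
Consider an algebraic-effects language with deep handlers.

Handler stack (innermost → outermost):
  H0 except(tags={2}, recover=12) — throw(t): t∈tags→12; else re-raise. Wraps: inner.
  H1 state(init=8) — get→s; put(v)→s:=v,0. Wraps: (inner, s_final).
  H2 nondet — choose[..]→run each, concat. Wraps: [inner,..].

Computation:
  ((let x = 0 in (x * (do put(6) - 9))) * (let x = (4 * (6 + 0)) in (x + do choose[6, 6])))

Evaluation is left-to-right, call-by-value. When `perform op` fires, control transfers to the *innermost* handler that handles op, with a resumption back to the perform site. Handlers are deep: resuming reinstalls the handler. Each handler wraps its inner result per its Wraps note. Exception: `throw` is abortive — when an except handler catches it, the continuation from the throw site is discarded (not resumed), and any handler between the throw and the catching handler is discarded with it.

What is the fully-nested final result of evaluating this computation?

Answer: [(0, 6), (0, 6)]

Evaluation trace:
put(6) @ H1 ⇒ s:=6
choose[6, 6] @ H2
  branch[0] choose=6:
    H0 returns 0
    H1 returns (0, 6)
    H2 returns [(0, 6)]
  branch[1] choose=6:
    H0 returns 0
    H1 returns (0, 6)
    H2 returns [(0, 6)]
= [(0, 6), (0, 6)]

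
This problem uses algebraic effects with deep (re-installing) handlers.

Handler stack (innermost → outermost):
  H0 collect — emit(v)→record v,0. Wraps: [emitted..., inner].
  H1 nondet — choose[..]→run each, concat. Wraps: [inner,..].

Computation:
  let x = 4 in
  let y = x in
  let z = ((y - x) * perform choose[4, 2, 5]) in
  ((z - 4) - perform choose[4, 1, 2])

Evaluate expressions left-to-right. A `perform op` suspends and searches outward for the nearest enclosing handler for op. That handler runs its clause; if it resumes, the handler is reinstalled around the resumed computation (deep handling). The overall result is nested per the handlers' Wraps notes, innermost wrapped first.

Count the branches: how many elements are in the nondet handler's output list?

Step-by-step:
choose[4, 2, 5] @ H1
  branch[0] choose=4:
    choose[4, 1, 2] @ H1
      branch[0] choose=4:
        H0 returns [-8]
        H1 returns [[-8]]
      branch[1] choose=1:
        H0 returns [-5]
        H1 returns [[-5]]
      branch[2] choose=2:
        H0 returns [-6]
        H1 returns [[-6]]
  branch[1] choose=2:
    choose[4, 1, 2] @ H1
      branch[0] choose=4:
        H0 returns [-8]
        H1 returns [[-8]]
      branch[1] choose=1:
        H0 returns [-5]
        H1 returns [[-5]]
      branch[2] choose=2:
        H0 returns [-6]
        H1 returns [[-6]]
  branch[2] choose=5:
    choose[4, 1, 2] @ H1
      branch[0] choose=4:
        H0 returns [-8]
        H1 returns [[-8]]
      branch[1] choose=1:
        H0 returns [-5]
        H1 returns [[-5]]
      branch[2] choose=2:
        H0 returns [-6]
        H1 returns [[-6]]
= [[-8], [-5], [-6], [-8], [-5], [-6], [-8], [-5], [-6]]

Answer: 9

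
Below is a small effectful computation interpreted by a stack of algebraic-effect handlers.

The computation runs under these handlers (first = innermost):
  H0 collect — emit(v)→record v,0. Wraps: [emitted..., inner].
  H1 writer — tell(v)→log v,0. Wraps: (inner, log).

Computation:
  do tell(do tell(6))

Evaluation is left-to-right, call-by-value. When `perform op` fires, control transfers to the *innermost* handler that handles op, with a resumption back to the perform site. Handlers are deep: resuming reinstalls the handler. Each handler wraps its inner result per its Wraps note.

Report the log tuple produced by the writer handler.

Evaluation trace:
tell(6) @ H1 ⇒ log+=6
tell(0) @ H1 ⇒ log+=0
H0 returns [0]
H1 returns ([0], (6, 0))
= ([0], (6, 0))

Answer: (6, 0)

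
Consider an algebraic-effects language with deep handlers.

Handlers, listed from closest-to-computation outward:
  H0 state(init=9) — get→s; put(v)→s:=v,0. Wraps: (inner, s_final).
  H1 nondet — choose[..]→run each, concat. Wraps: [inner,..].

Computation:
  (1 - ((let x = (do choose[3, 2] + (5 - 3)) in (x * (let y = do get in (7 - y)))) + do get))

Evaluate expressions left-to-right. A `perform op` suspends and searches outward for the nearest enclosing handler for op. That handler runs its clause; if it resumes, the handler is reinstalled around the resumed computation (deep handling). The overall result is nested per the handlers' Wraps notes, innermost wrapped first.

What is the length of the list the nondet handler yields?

Working:
choose[3, 2] @ H1
  branch[0] choose=3:
    get @ H0 ⇒ 9
    get @ H0 ⇒ 9
    H0 returns (2, 9)
    H1 returns [(2, 9)]
  branch[1] choose=2:
    get @ H0 ⇒ 9
    get @ H0 ⇒ 9
    H0 returns (0, 9)
    H1 returns [(0, 9)]
= [(2, 9), (0, 9)]

Answer: 2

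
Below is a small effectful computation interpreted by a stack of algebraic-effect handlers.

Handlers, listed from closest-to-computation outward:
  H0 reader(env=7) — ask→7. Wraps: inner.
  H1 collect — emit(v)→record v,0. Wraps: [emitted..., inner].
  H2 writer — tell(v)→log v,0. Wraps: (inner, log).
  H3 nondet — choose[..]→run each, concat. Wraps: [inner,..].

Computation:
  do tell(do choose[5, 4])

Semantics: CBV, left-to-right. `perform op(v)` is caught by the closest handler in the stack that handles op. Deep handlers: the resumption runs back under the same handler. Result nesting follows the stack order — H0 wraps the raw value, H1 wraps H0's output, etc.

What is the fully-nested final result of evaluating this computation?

Answer: [([0], (5)), ([0], (4))]

Evaluation trace:
choose[5, 4] @ H3
  branch[0] choose=5:
    tell(5) @ H2 ⇒ log+=5
    H0 returns 0
    H1 returns [0]
    H2 returns ([0], (5))
    H3 returns [([0], (5))]
  branch[1] choose=4:
    tell(4) @ H2 ⇒ log+=4
    H0 returns 0
    H1 returns [0]
    H2 returns ([0], (4))
    H3 returns [([0], (4))]
= [([0], (5)), ([0], (4))]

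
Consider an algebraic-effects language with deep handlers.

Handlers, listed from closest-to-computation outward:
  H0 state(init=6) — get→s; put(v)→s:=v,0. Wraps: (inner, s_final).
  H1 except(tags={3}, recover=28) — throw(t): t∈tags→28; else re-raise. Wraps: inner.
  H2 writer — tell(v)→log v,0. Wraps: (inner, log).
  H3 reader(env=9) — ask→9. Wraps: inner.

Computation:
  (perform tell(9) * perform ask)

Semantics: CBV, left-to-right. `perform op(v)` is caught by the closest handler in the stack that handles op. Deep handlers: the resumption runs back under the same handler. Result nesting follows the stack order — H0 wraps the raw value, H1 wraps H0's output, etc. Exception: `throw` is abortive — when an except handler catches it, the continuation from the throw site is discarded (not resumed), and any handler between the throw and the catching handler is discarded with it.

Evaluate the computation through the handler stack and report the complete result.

Answer: ((0, 6), (9))

Working:
tell(9) @ H2 ⇒ log+=9
ask @ H3 ⇒ 9
H0 returns (0, 6)
H1 returns (0, 6)
H2 returns ((0, 6), (9))
H3 returns ((0, 6), (9))
= ((0, 6), (9))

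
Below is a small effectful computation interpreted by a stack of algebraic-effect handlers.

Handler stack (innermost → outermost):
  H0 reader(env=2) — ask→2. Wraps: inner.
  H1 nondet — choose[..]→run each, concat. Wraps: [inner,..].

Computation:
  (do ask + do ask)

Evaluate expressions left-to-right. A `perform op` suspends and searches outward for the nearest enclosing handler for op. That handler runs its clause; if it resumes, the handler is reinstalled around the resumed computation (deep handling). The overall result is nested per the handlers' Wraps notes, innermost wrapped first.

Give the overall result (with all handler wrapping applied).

Answer: [4]

Working:
ask @ H0 ⇒ 2
ask @ H0 ⇒ 2
H0 returns 4
H1 returns [4]
= [4]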